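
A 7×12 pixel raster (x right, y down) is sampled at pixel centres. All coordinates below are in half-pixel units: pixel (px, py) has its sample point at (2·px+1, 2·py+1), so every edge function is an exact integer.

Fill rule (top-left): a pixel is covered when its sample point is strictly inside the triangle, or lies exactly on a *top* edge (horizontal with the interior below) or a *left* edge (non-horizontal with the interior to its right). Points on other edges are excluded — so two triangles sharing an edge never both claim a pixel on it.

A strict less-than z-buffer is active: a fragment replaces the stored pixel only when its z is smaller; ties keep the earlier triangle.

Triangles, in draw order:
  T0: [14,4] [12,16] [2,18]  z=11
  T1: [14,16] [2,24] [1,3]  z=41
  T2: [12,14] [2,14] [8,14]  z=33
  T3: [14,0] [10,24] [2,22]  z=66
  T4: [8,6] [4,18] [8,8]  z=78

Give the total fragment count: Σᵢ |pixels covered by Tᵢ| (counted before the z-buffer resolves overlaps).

T0:
  2·area = 116
  edge (14, 4)→(12, 16): d=(-2,12) right/bottom  bias=-1
  edge (12, 16)→(2, 18): d=(-10,2) right/bottom  bias=-1
  edge (2, 18)→(14, 4): d=(12,-14) top-left  bias=+0
    (6,3)@(13, 7): e=[6,88,22] → █
    (5,4)@(11, 9): e=[26,72,18] → █
    (4,5)@(9, 11): e=[46,56,14] → █
    (6,5)@(13, 11): e=[-2,48,70] → ·
    (3,6)@(7, 13): e=[66,40,10] → █
    (6,6)@(13, 13): e=[-6,28,94] → ·
    (2,7)@(5, 15): e=[86,24,6] → █
    (6,7)@(13, 15): e=[-10,8,118] → ·
    (1,8)@(3, 17): e=[106,8,2] → █
    (3,8)@(7, 17): e=[58,0,58] → ·  [on edge]
    (4,8)@(9, 17): e=[34,-4,86] → ·
    (5,8)@(11, 17): e=[10,-8,114] → ·
  covered (14 px):
    · · · · · · ·
    · · · · · · ·
    · · · · · · ·
    · · · · · · █
    · · · · · █ █
    · · · · █ █ ·
    · · · █ █ █ ·
    · · █ █ █ █ ·
    · █ █ · · · ·
    · · · · · · ·
    · · · · · · ·
    · · · · · · ·
T1:
  2·area = 260
  edge (14, 16)→(2, 24): d=(-12,8) right/bottom  bias=-1
  edge (2, 24)→(1, 3): d=(-1,-21) top-left  bias=+0
  edge (1, 3)→(14, 16): d=(13,13) right/bottom  bias=-1
    (0,1)@(1, 3): e=[260,0,0] → ·  [on edge]
    (1,2)@(3, 5): e=[220,40,0] → ·  [on edge]
    (1,3)@(3, 7): e=[196,38,26] → █
    (2,3)@(5, 7): e=[180,80,0] → ·  [on edge]
    (1,4)@(3, 9): e=[172,36,52] → █
    (2,4)@(5, 9): e=[156,78,26] → █
    (3,4)@(7, 9): e=[140,120,0] → ·  [on edge]
    (1,5)@(3, 11): e=[148,34,78] → █
    (3,5)@(7, 11): e=[116,118,26] → █
    (4,5)@(9, 11): e=[100,160,0] → ·  [on edge]
    (1,6)@(3, 13): e=[124,32,104] → █
    (4,6)@(9, 13): e=[76,158,26] → █
    (5,6)@(11, 13): e=[60,200,0] → ·  [on edge]
    (6,7)@(13, 15): e=[20,240,0] → ·  [on edge]
  covered (27 px):
    · · · · · · ·
    · · · · · · ·
    · · · · · · ·
    · █ · · · · ·
    · █ █ · · · ·
    · █ █ █ · · ·
    · █ █ █ █ · ·
    · █ █ █ █ █ ·
    · █ █ █ █ █ ·
    · █ █ █ █ · ·
    · █ █ · · · ·
    · █ · · · · ·
T2:
  degenerate (2·area = 0) — covers nothing
T3:
  2·area = 200
  edge (14, 0)→(10, 24): d=(-4,24) right/bottom  bias=-1
  edge (10, 24)→(2, 22): d=(-8,-2) top-left  bias=+0
  edge (2, 22)→(14, 0): d=(12,-22) top-left  bias=+0
    (6,1)@(13, 3): e=[12,174,14] → █
    (6,2)@(13, 5): e=[4,158,38] → █
    (5,3)@(11, 7): e=[44,138,18] → █
    (6,3)@(13, 7): e=[-4,142,62] → ·
    (5,4)@(11, 9): e=[36,122,42] → █
    (6,4)@(13, 9): e=[-12,126,86] → ·
    (4,5)@(9, 11): e=[76,102,22] → █
    (6,5)@(13, 11): e=[-20,110,110] → ·
    (3,6)@(7, 13): e=[116,82,2] → █
    (6,6)@(13, 13): e=[-28,94,134] → ·
    (3,7)@(7, 15): e=[108,66,26] → █
    (6,7)@(13, 15): e=[-36,78,158] → ·
  covered (25 px):
    · · · · · · ·
    · · · · · · █
    · · · · · · █
    · · · · · █ ·
    · · · · · █ ·
    · · · · █ █ ·
    · · · █ █ █ ·
    · · · █ █ █ ·
    · · █ █ █ █ ·
    · · █ █ █ · ·
    · █ █ █ █ · ·
    · · · █ █ · ·
T4:
  2·area = 8  (B↔C swapped to make it positive)
  edge (8, 6)→(8, 8): d=(0,2) right/bottom  bias=-1
  edge (8, 8)→(4, 18): d=(-4,10) right/bottom  bias=-1
  edge (4, 18)→(8, 6): d=(4,-12) top-left  bias=+0
    (4,1)@(9, 3): e=[-2,10,0] → ·  [on edge]
    (3,4)@(7, 9): e=[2,6,0] → █  [on edge]
    (4,4)@(9, 9): e=[-2,-14,24] → ·
    (3,5)@(7, 11): e=[2,-2,8] → ·
    (2,7)@(5, 15): e=[6,2,0] → █  [on edge]
    (3,7)@(7, 15): e=[2,-18,24] → ·
    (2,8)@(5, 17): e=[6,-6,8] → ·
    (1,10)@(3, 21): e=[10,-2,0] → ·  [on edge]
  covered (2 px):
    · · · · · · ·
    · · · · · · ·
    · · · · · · ·
    · · · · · · ·
    · · · █ · · ·
    · · · · · · ·
    · · · · · · ·
    · · █ · · · ·
    · · · · · · ·
    · · · · · · ·
    · · · · · · ·
    · · · · · · ·

Answer: 68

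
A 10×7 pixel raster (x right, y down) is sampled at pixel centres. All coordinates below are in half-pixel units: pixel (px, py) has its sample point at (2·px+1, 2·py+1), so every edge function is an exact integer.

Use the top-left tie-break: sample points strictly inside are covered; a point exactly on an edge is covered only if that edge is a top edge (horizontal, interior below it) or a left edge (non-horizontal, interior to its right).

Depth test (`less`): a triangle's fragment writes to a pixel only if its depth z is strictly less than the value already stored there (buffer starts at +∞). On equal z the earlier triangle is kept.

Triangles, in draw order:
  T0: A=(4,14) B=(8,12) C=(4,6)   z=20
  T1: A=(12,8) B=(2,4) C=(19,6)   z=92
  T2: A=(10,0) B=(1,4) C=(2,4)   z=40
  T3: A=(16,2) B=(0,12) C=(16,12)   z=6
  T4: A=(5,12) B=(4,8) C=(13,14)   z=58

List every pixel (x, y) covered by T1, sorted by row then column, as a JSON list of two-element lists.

T0:
  2·area = 32  (B↔C swapped to make it positive)
  edge (4, 14)→(4, 6): d=(0,-8) top-left  bias=+0
  edge (4, 6)→(8, 12): d=(4,6) right/bottom  bias=-1
  edge (8, 12)→(4, 14): d=(-4,2) right/bottom  bias=-1
    (2,4)@(5, 9): e=[8,6,18] → X
    (3,4)@(7, 9): e=[24,-6,14] → .
    (2,5)@(5, 11): e=[8,14,10] → X
    (3,5)@(7, 11): e=[24,2,6] → X
    (4,5)@(9, 11): e=[40,-10,2] → .
    (2,6)@(5, 13): e=[8,22,2] → X
    (3,6)@(7, 13): e=[24,10,-2] → .
  covered (4 px):
    . . . . . . . . . .
    . . . . . . . . . .
    . . . . . . . . . .
    . . . . . . . . . .
    . . X . . . . . . .
    . . X X . . . . . .
    . . X . . . . . . .
T1:
  2·area = 48
  edge (12, 8)→(2, 4): d=(-10,-4) top-left  bias=+0
  edge (2, 4)→(19, 6): d=(17,2) right/bottom  bias=-1
  edge (19, 6)→(12, 8): d=(-7,2) right/bottom  bias=-1
    (2,2)@(5, 5): e=[2,11,35] → X
    (3,2)@(7, 5): e=[10,7,31] → X
    (4,2)@(9, 5): e=[18,3,27] → X
    (5,2)@(11, 5): e=[26,-1,23] → .
    (2,3)@(5, 7): e=[-18,45,21] → .
    (3,3)@(7, 7): e=[-10,41,17] → .
    (4,3)@(9, 7): e=[-2,37,13] → .
    (5,3)@(11, 7): e=[6,33,9] → X
    (6,3)@(13, 7): e=[14,29,5] → X
    (7,3)@(15, 7): e=[22,25,1] → X
    (8,3)@(17, 7): e=[30,21,-3] → .
    (5,4)@(11, 9): e=[-14,67,-5] → .
  covered (6 px):
    . . . . . . . . . .
    . . . . . . . . . .
    . . X X X . . . . .
    . . . . . X X X . .
    . . . . . . . . . .
    . . . . . . . . . .
    . . . . . . . . . .
T2:
  2·area = 4  (B↔C swapped to make it positive)
  edge (10, 0)→(2, 4): d=(-8,4) right/bottom  bias=-1
  edge (2, 4)→(1, 4): d=(-1,0) right/bottom  bias=-1
  edge (1, 4)→(10, 0): d=(9,-4) top-left  bias=+0
  covered (0 px):
    . . . . . . . . . .
    . . . . . . . . . .
    . . . . . . . . . .
    . . . . . . . . . .
    . . . . . . . . . .
    . . . . . . . . . .
    . . . . . . . . . .
T3:
  2·area = 160  (B↔C swapped to make it positive)
  edge (16, 2)→(16, 12): d=(0,10) right/bottom  bias=-1
  edge (16, 12)→(0, 12): d=(-16,0) right/bottom  bias=-1
  edge (0, 12)→(16, 2): d=(16,-10) top-left  bias=+0
    (7,1)@(15, 3): e=[10,144,6] → X
    (8,1)@(17, 3): e=[-10,144,26] → .
    (6,2)@(13, 5): e=[30,112,18] → X
    (8,2)@(17, 5): e=[-10,112,58] → .
    (4,3)@(9, 7): e=[70,80,10] → X
    (5,3)@(11, 7): e=[50,80,30] → X
    (8,3)@(17, 7): e=[-10,80,90] → .
    (2,4)@(5, 9): e=[110,48,2] → X
    (3,4)@(7, 9): e=[90,48,22] → X
    (8,4)@(17, 9): e=[-10,48,122] → .
    (1,5)@(3, 11): e=[130,16,14] → X
    (8,5)@(17, 11): e=[-10,16,154] → .
  covered (20 px):
    . . . . . . . . . .
    . . . . . . . X . .
    . . . . . . X X . .
    . . . . X X X X . .
    . . X X X X X X . .
    . X X X X X X X . .
    . . . . . . . . . .
T4:
  2·area = 30
  edge (5, 12)→(4, 8): d=(-1,-4) top-left  bias=+0
  edge (4, 8)→(13, 14): d=(9,6) right/bottom  bias=-1
  edge (13, 14)→(5, 12): d=(-8,-2) top-left  bias=+0
    (2,4)@(5, 9): e=[3,3,24] → X
    (3,4)@(7, 9): e=[11,-9,28] → .
    (0,5)@(1, 11): e=[-15,45,0] → .  [on edge]
    (2,5)@(5, 11): e=[1,21,8] → X
    (3,5)@(7, 11): e=[9,9,12] → X
    (4,5)@(9, 11): e=[17,-3,16] → .
    (2,6)@(5, 13): e=[-1,39,-8] → .
    (3,6)@(7, 13): e=[7,27,-4] → .
    (4,6)@(9, 13): e=[15,15,0] → X  [on edge]
    (5,6)@(11, 13): e=[23,3,4] → X
    (6,6)@(13, 13): e=[31,-9,8] → .
  covered (5 px):
    . . . . . . . . . .
    . . . . . . . . . .
    . . . . . . . . . .
    . . . . . . . . . .
    . . X . . . . . . .
    . . X X . . . . . .
    . . . . X X . . . .

Answer: [[2,2],[3,2],[4,2],[5,3],[6,3],[7,3]]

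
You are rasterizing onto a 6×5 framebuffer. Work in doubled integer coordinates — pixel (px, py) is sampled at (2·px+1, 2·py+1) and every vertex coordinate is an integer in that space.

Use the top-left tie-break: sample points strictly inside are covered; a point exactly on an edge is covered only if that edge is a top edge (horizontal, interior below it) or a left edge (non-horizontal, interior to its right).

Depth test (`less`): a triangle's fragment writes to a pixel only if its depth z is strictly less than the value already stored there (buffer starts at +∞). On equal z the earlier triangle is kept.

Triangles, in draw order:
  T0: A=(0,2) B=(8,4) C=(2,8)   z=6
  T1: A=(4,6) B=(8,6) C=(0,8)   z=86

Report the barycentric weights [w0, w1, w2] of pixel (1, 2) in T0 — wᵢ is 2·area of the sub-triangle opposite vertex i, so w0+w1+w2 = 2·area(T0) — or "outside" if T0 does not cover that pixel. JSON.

T0:
  2·area = 44
  edge (0, 2)→(8, 4): d=(8,2) right/bottom  bias=-1
  edge (8, 4)→(2, 8): d=(-6,4) right/bottom  bias=-1
  edge (2, 8)→(0, 2): d=(-2,-6) top-left  bias=+0
    (0,1)@(1, 3): e=[6,34,4] → #
    (1,1)@(3, 3): e=[2,26,16] → #
    (2,1)@(5, 3): e=[-2,18,28] → ·
    (0,2)@(1, 5): e=[22,22,0] → #  [on edge]
    (2,2)@(5, 5): e=[14,6,24] → #
    (3,2)@(7, 5): e=[10,-2,36] → ·
    (0,3)@(1, 7): e=[38,10,-4] → ·
    (1,3)@(3, 7): e=[34,2,8] → #
    (2,3)@(5, 7): e=[30,-6,20] → ·
    (1,4)@(3, 9): e=[50,-10,4] → ·
  covered (6 px):
    · · · · · ·
    # # · · · ·
    # # # · · ·
    · # · · · ·
    · · · · · ·
T1:
  2·area = 8
  edge (4, 6)→(8, 6): d=(4,0) top-left  bias=+0
  edge (8, 6)→(0, 8): d=(-8,2) right/bottom  bias=-1
  edge (0, 8)→(4, 6): d=(4,-2) top-left  bias=+0
    (1,3)@(3, 7): e=[4,2,2] → #
    (2,3)@(5, 7): e=[4,-2,6] → ·
    (1,4)@(3, 9): e=[12,-14,10] → ·
  covered (1 px):
    · · · · · ·
    · · · · · ·
    · · · · · ·
    · # · · · ·
    · · · · · ·

Final: [14,12,18]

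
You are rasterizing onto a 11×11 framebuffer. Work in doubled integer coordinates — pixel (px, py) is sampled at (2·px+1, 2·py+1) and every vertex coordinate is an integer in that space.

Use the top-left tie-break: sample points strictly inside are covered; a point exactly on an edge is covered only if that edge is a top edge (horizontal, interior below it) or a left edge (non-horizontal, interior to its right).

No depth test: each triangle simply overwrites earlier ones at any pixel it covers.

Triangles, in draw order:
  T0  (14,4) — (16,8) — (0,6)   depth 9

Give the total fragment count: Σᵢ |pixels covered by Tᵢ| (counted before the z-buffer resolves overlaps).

T0:
  2·area = 60
  edge (14, 4)→(16, 8): d=(2,4) right/bottom  bias=-1
  edge (16, 8)→(0, 6): d=(-16,-2) top-left  bias=+0
  edge (0, 6)→(14, 4): d=(14,-2) top-left  bias=+0
    (10,1)@(21, 3): e=[-30,90,0] → ·  [on edge]
    (3,2)@(7, 5): e=[30,30,0] → █  [on edge]
    (4,2)@(9, 5): e=[22,34,4] → █
    (5,2)@(11, 5): e=[14,38,8] → █
    (6,2)@(13, 5): e=[6,42,12] → █
    (7,2)@(15, 5): e=[-2,46,16] → ·
    (3,3)@(7, 7): e=[34,-2,28] → ·
    (4,3)@(9, 7): e=[26,2,32] → █
    (7,3)@(15, 7): e=[2,14,44] → █
    (8,3)@(17, 7): e=[-6,18,48] → ·
    (4,4)@(9, 9): e=[30,-30,60] → ·
    (5,4)@(11, 9): e=[22,-26,64] → ·
  covered (8 px):
    · · · · · · · · · · ·
    · · · · · · · · · · ·
    · · · █ █ █ █ · · · ·
    · · · · █ █ █ █ · · ·
    · · · · · · · · · · ·
    · · · · · · · · · · ·
    · · · · · · · · · · ·
    · · · · · · · · · · ·
    · · · · · · · · · · ·
    · · · · · · · · · · ·
    · · · · · · · · · · ·

Result: 8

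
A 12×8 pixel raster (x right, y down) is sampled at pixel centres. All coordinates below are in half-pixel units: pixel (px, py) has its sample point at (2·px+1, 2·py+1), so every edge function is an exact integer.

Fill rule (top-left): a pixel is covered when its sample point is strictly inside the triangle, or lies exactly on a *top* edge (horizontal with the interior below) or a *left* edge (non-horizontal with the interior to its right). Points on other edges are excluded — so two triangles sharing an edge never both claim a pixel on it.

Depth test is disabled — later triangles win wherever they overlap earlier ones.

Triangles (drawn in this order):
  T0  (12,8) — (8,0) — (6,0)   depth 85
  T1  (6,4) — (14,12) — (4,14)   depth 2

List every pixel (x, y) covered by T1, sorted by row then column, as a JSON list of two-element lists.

T0:
  2·area = 16  (B↔C swapped to make it positive)
  edge (12, 8)→(6, 0): d=(-6,-8) top-left  bias=+0
  edge (6, 0)→(8, 0): d=(2,0) top-left  bias=+0
  edge (8, 0)→(12, 8): d=(4,8) right/bottom  bias=-1
    (3,0)@(7, 1): e=[2,2,12] → X
    (4,0)@(9, 1): e=[18,2,-4] → .
    (3,1)@(7, 3): e=[-10,6,20] → .
    (4,1)@(9, 3): e=[6,6,4] → X
    (5,1)@(11, 3): e=[22,6,-12] → .
    (4,2)@(9, 5): e=[-6,10,12] → .
  covered (2 px):
    . . . X . . . . . . . .
    . . . . X . . . . . . .
    . . . . . . . . . . . .
    . . . . . . . . . . . .
    . . . . . . . . . . . .
    . . . . . . . . . . . .
    . . . . . . . . . . . .
    . . . . . . . . . . . .
T1:
  2·area = 96
  edge (6, 4)→(14, 12): d=(8,8) right/bottom  bias=-1
  edge (14, 12)→(4, 14): d=(-10,2) right/bottom  bias=-1
  edge (4, 14)→(6, 4): d=(2,-10) top-left  bias=+0
    (1,0)@(3, 1): e=[0,132,-36] → .  [on edge]
    (2,1)@(5, 3): e=[0,108,-12] → .  [on edge]
    (3,2)@(7, 5): e=[0,84,12] → .  [on edge]
    (3,3)@(7, 7): e=[16,64,16] → X
    (4,3)@(9, 7): e=[0,60,36] → .  [on edge]
    (2,4)@(5, 9): e=[48,48,0] → X  [on edge]
    (4,4)@(9, 9): e=[16,40,40] → X
    (5,4)@(11, 9): e=[0,36,60] → .  [on edge]
    (2,5)@(5, 11): e=[64,28,4] → X
    (5,5)@(11, 11): e=[16,16,64] → X
    (6,5)@(13, 11): e=[0,12,84] → .  [on edge]
    (9,5)@(19, 11): e=[-48,0,144] → .  [on edge]
    (4,6)@(9, 13): e=[48,0,48] → .  [on edge]
    (7,6)@(15, 13): e=[0,-12,108] → .  [on edge]
    (8,7)@(17, 15): e=[0,-36,132] → .  [on edge]
  covered (10 px):
    . . . . . . . . . . . .
    . . . . . . . . . . . .
    . . . . . . . . . . . .
    . . . X . . . . . . . .
    . . X X X . . . . . . .
    . . X X X X . . . . . .
    . . X X . . . . . . . .
    . . . . . . . . . . . .

Final: [[3,3],[2,4],[3,4],[4,4],[2,5],[3,5],[4,5],[5,5],[2,6],[3,6]]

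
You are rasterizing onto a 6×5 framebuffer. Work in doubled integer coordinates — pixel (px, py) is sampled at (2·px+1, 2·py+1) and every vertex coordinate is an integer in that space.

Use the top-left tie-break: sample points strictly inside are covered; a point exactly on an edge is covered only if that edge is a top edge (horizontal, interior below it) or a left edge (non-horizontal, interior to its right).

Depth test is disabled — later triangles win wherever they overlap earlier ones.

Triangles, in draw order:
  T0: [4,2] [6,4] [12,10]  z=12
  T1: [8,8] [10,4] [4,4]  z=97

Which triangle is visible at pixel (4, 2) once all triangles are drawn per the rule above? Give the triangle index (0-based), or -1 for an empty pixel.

T0:
  degenerate (2·area = 0) — covers nothing
T1:
  2·area = 24  (B↔C swapped to make it positive)
  edge (8, 8)→(4, 4): d=(-4,-4) top-left  bias=+0
  edge (4, 4)→(10, 4): d=(6,0) top-left  bias=+0
  edge (10, 4)→(8, 8): d=(-2,4) right/bottom  bias=-1
    (0,0)@(1, 1): e=[0,-18,42] → ·  [on edge]
    (1,1)@(3, 3): e=[0,-6,30] → ·  [on edge]
    (2,2)@(5, 5): e=[0,6,18] → #  [on edge]
    (3,2)@(7, 5): e=[8,6,10] → #
    (4,2)@(9, 5): e=[16,6,2] → #
    (5,2)@(11, 5): e=[24,6,-6] → ·
    (2,3)@(5, 7): e=[-8,18,14] → ·
    (3,3)@(7, 7): e=[0,18,6] → #  [on edge]
    (4,3)@(9, 7): e=[8,18,-2] → ·
    (3,4)@(7, 9): e=[-8,30,2] → ·
    (4,4)@(9, 9): e=[0,30,-6] → ·  [on edge]
  covered (4 px):
    · · · · · ·
    · · · · · ·
    · · # # # ·
    · · · # · ·
    · · · · · ·

Z-buffer (winner per pixel, '.' = empty):
  . . . . . .
  . . . . . .
  . . 1 1 1 .
  . . . 1 . .
  . . . . . .

Final: 1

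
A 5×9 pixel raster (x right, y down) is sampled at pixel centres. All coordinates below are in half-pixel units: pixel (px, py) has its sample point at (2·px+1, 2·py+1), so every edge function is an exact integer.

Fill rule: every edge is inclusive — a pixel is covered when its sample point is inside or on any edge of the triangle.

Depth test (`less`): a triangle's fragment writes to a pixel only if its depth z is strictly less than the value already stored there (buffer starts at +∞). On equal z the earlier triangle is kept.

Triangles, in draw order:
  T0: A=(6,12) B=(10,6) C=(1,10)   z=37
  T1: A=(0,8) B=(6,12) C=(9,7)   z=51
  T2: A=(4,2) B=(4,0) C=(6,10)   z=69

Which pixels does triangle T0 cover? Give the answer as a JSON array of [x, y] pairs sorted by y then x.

T0:
  2·area = 38  (B↔C swapped to make it positive)
  edge (6, 12)→(1, 10): d=(-5,-2) inclusive
  edge (1, 10)→(10, 6): d=(9,-4) inclusive
  edge (10, 6)→(6, 12): d=(-4,6) inclusive
    (4,3)@(9, 7): e=[31,5,2] → X
    (2,4)@(5, 9): e=[13,7,18] → X
    (3,4)@(7, 9): e=[17,15,6] → X
    (4,4)@(9, 9): e=[21,23,-6] → .
    (2,5)@(5, 11): e=[3,25,10] → X
    (3,5)@(7, 11): e=[7,33,-2] → .
    (2,6)@(5, 13): e=[-7,43,2] → .
  covered (4 px):
    . . . . .
    . . . . .
    . . . . .
    . . . . X
    . . X X .
    . . X . .
    . . . . .
    . . . . .
    . . . . .
T1:
  2·area = 42  (B↔C swapped to make it positive)
  edge (0, 8)→(9, 7): d=(9,-1) inclusive
  edge (9, 7)→(6, 12): d=(-3,5) inclusive
  edge (6, 12)→(0, 8): d=(-6,-4) inclusive
    (4,3)@(9, 7): e=[0,0,42] → X  [on edge]
    (1,4)@(3, 9): e=[12,24,6] → X
    (2,4)@(5, 9): e=[14,14,14] → X
    (3,4)@(7, 9): e=[16,4,22] → X
    (4,4)@(9, 9): e=[18,-6,30] → .
    (1,5)@(3, 11): e=[30,18,-6] → .
    (2,5)@(5, 11): e=[32,8,2] → X
    (3,5)@(7, 11): e=[34,-2,10] → .
    (2,6)@(5, 13): e=[50,2,-10] → .
    (1,8)@(3, 17): e=[84,0,-42] → .  [on edge]
  covered (5 px):
    . . . . .
    . . . . .
    . . . . .
    . . . . X
    . X X X .
    . . X . .
    . . . . .
    . . . . .
    . . . . .
T2:
  2·area = 4
  edge (4, 2)→(4, 0): d=(0,-2) inclusive
  edge (4, 0)→(6, 10): d=(2,10) inclusive
  edge (6, 10)→(4, 2): d=(-2,-8) inclusive
    (2,2)@(5, 5): e=[2,0,2] → X  [on edge]
    (3,2)@(7, 5): e=[6,-20,18] → .
    (2,3)@(5, 7): e=[2,4,-2] → .
    (3,7)@(7, 15): e=[6,0,-2] → .  [on edge]
  covered (1 px):
    . . . . .
    . . . . .
    . . X . .
    . . . . .
    . . . . .
    . . . . .
    . . . . .
    . . . . .
    . . . . .

Answer: [[4,3],[2,4],[3,4],[2,5]]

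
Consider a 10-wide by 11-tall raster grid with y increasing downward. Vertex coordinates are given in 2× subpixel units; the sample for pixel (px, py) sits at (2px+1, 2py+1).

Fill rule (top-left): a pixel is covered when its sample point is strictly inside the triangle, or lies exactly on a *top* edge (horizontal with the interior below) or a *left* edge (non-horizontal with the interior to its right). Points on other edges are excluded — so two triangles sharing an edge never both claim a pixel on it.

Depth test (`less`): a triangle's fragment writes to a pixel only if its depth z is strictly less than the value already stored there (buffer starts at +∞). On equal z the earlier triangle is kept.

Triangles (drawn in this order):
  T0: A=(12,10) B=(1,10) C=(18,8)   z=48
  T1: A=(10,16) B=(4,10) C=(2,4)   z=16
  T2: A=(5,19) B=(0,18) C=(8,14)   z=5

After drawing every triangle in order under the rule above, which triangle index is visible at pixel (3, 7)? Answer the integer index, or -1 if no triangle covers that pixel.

T0:
  2·area = 22
  edge (12, 10)→(1, 10): d=(-11,0) right/bottom  bias=-1
  edge (1, 10)→(18, 8): d=(17,-2) top-left  bias=+0
  edge (18, 8)→(12, 10): d=(-6,2) right/bottom  bias=-1
    (5,4)@(11, 9): e=[11,3,8] → █
    (6,4)@(13, 9): e=[11,7,4] → █
    (7,4)@(15, 9): e=[11,11,0] → ·  [on edge]
    (4,5)@(9, 11): e=[-11,33,0] → ·  [on edge]
    (5,5)@(11, 11): e=[-11,37,-4] → ·
    (6,5)@(13, 11): e=[-11,41,-8] → ·
    (1,6)@(3, 13): e=[-33,55,0] → ·  [on edge]
  covered (2 px):
    · · · · · · · · · ·
    · · · · · · · · · ·
    · · · · · · · · · ·
    · · · · · · · · · ·
    · · · · · █ █ · · ·
    · · · · · · · · · ·
    · · · · · · · · · ·
    · · · · · · · · · ·
    · · · · · · · · · ·
    · · · · · · · · · ·
    · · · · · · · · · ·
T1:
  2·area = 24
  edge (10, 16)→(4, 10): d=(-6,-6) top-left  bias=+0
  edge (4, 10)→(2, 4): d=(-2,-6) top-left  bias=+0
  edge (2, 4)→(10, 16): d=(8,12) right/bottom  bias=-1
    (0,0)@(1, 1): e=[36,0,-12] → ·  [on edge]
    (0,3)@(1, 7): e=[0,-12,36] → ·  [on edge]
    (1,3)@(3, 7): e=[12,0,12] → █  [on edge]
    (2,3)@(5, 7): e=[24,12,-12] → ·
    (1,4)@(3, 9): e=[0,-4,28] → ·  [on edge]
    (2,4)@(5, 9): e=[12,8,4] → █
    (3,4)@(7, 9): e=[24,20,-20] → ·
    (2,5)@(5, 11): e=[0,4,20] → █  [on edge]
    (3,5)@(7, 11): e=[12,16,-4] → ·
    (2,6)@(5, 13): e=[-12,0,36] → ·  [on edge]
    (3,6)@(7, 13): e=[0,12,12] → █  [on edge]
    (4,6)@(9, 13): e=[12,24,-12] → ·
    (4,7)@(9, 15): e=[0,20,4] → █  [on edge]
    (5,8)@(11, 17): e=[0,28,-4] → ·  [on edge]
    (3,9)@(7, 19): e=[-36,0,60] → ·  [on edge]
    (6,9)@(13, 19): e=[0,36,-12] → ·  [on edge]
    (7,10)@(15, 21): e=[0,44,-20] → ·  [on edge]
  covered (5 px):
    · · · · · · · · · ·
    · · · · · · · · · ·
    · · · · · · · · · ·
    · █ · · · · · · · ·
    · · █ · · · · · · ·
    · · █ · · · · · · ·
    · · · █ · · · · · ·
    · · · · █ · · · · ·
    · · · · · · · · · ·
    · · · · · · · · · ·
    · · · · · · · · · ·
T2:
  2·area = 28
  edge (5, 19)→(0, 18): d=(-5,-1) top-left  bias=+0
  edge (0, 18)→(8, 14): d=(8,-4) top-left  bias=+0
  edge (8, 14)→(5, 19): d=(-3,5) right/bottom  bias=-1
    (5,4)@(11, 9): e=[56,-28,0] → ·  [on edge]
    (3,7)@(7, 15): e=[22,4,2] → █
    (4,7)@(9, 15): e=[24,12,-8] → ·
    (1,8)@(3, 17): e=[8,4,16] → █
    (2,8)@(5, 17): e=[10,12,6] → █
    (3,8)@(7, 17): e=[12,20,-4] → ·
    (1,9)@(3, 19): e=[-2,20,10] → ·
    (2,9)@(5, 19): e=[0,28,0] → ·  [on edge]
    (7,10)@(15, 21): e=[0,84,-56] → ·  [on edge]
  covered (3 px):
    · · · · · · · · · ·
    · · · · · · · · · ·
    · · · · · · · · · ·
    · · · · · · · · · ·
    · · · · · · · · · ·
    · · · · · · · · · ·
    · · · · · · · · · ·
    · · · █ · · · · · ·
    · █ █ · · · · · · ·
    · · · · · · · · · ·
    · · · · · · · · · ·

Z-buffer (winner per pixel, '.' = empty):
  . . . . . . . . . .
  . . . . . . . . . .
  . . . . . . . . . .
  . 1 . . . . . . . .
  . . 1 . . 0 0 . . .
  . . 1 . . . . . . .
  . . . 1 . . . . . .
  . . . 2 1 . . . . .
  . 2 2 . . . . . . .
  . . . . . . . . . .
  . . . . . . . . . .

Answer: 2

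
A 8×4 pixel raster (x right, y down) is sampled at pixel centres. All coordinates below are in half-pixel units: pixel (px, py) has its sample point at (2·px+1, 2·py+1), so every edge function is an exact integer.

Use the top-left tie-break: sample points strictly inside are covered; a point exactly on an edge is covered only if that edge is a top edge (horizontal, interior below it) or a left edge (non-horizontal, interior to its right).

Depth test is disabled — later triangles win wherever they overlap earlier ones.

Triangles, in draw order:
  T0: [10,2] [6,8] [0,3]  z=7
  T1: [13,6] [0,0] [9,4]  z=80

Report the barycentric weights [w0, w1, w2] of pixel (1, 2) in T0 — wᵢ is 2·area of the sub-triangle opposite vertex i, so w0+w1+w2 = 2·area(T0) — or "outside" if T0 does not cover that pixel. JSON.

T0:
  2·area = 56
  edge (10, 2)→(6, 8): d=(-4,6) right/bottom  bias=-1
  edge (6, 8)→(0, 3): d=(-6,-5) top-left  bias=+0
  edge (0, 3)→(10, 2): d=(10,-1) top-left  bias=+0
    (0,1)@(1, 3): e=[50,5,1] → █
    (1,1)@(3, 3): e=[38,15,3] → █
    (2,1)@(5, 3): e=[26,25,5] → █
    (3,1)@(7, 3): e=[14,35,7] → █
    (4,1)@(9, 3): e=[2,45,9] → █
    (5,1)@(11, 3): e=[-10,55,11] → ·
    (0,2)@(1, 5): e=[42,-7,21] → ·
    (1,2)@(3, 5): e=[30,3,23] → █
    (4,2)@(9, 5): e=[-6,33,29] → ·
    (1,3)@(3, 7): e=[22,-9,43] → ·
    (2,3)@(5, 7): e=[10,1,45] → █
    (3,3)@(7, 7): e=[-2,11,47] → ·
  covered (9 px):
    · · · · · · · ·
    █ █ █ █ █ · · ·
    · █ █ █ · · · ·
    · · █ · · · · ·
T1:
  2·area = 2
  edge (13, 6)→(0, 0): d=(-13,-6) top-left  bias=+0
  edge (0, 0)→(9, 4): d=(9,4) right/bottom  bias=-1
  edge (9, 4)→(13, 6): d=(4,2) right/bottom  bias=-1
    (1,0)@(3, 1): e=[5,-3,0] → ·  [on edge]
    (3,1)@(7, 3): e=[3,-1,0] → ·  [on edge]
    (5,2)@(11, 5): e=[1,1,0] → ·  [on edge]
    (7,3)@(15, 7): e=[-1,3,0] → ·  [on edge]
  covered (0 px):
    · · · · · · · ·
    · · · · · · · ·
    · · · · · · · ·
    · · · · · · · ·

Final: [3,23,30]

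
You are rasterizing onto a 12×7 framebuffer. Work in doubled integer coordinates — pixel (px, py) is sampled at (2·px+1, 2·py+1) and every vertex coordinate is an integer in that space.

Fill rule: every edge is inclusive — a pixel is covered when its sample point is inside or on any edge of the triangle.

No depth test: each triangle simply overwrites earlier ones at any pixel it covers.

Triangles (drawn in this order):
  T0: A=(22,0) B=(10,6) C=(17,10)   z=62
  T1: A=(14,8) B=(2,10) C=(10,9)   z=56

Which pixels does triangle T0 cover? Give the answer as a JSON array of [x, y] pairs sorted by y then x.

T0:
  2·area = 90  (B↔C swapped to make it positive)
  edge (22, 0)→(17, 10): d=(-5,10) inclusive
  edge (17, 10)→(10, 6): d=(-7,-4) inclusive
  edge (10, 6)→(22, 0): d=(12,-6) inclusive
    (10,0)@(21, 1): e=[5,79,6] → #
    (11,0)@(23, 1): e=[-15,87,18] → ·
    (8,1)@(17, 3): e=[35,49,6] → #
    (9,1)@(19, 3): e=[15,57,18] → #
    (10,1)@(21, 3): e=[-5,65,30] → ·
    (6,2)@(13, 5): e=[65,19,6] → #
    (7,2)@(15, 5): e=[45,27,18] → #
    (10,2)@(21, 5): e=[-15,51,54] → ·
    (6,3)@(13, 7): e=[55,5,30] → #
    (9,3)@(19, 7): e=[-5,29,66] → ·
    (6,4)@(13, 9): e=[45,-9,54] → ·
    (7,4)@(15, 9): e=[25,-1,66] → ·
  covered (11 px):
    · · · · · · · · · · # ·
    · · · · · · · · # # · ·
    · · · · · · # # # # · ·
    · · · · · · # # # · · ·
    · · · · · · · · # · · ·
    · · · · · · · · · · · ·
    · · · · · · · · · · · ·
T1:
  2·area = 4  (B↔C swapped to make it positive)
  edge (14, 8)→(10, 9): d=(-4,1) inclusive
  edge (10, 9)→(2, 10): d=(-8,1) inclusive
  edge (2, 10)→(14, 8): d=(12,-2) inclusive
    (4,4)@(9, 9): e=[1,1,2] → #
    (5,4)@(11, 9): e=[-1,-1,6] → ·
    (4,5)@(9, 11): e=[-7,-15,26] → ·
  covered (1 px):
    · · · · · · · · · · · ·
    · · · · · · · · · · · ·
    · · · · · · · · · · · ·
    · · · · · · · · · · · ·
    · · · · # · · · · · · ·
    · · · · · · · · · · · ·
    · · · · · · · · · · · ·

Answer: [[10,0],[8,1],[9,1],[6,2],[7,2],[8,2],[9,2],[6,3],[7,3],[8,3],[8,4]]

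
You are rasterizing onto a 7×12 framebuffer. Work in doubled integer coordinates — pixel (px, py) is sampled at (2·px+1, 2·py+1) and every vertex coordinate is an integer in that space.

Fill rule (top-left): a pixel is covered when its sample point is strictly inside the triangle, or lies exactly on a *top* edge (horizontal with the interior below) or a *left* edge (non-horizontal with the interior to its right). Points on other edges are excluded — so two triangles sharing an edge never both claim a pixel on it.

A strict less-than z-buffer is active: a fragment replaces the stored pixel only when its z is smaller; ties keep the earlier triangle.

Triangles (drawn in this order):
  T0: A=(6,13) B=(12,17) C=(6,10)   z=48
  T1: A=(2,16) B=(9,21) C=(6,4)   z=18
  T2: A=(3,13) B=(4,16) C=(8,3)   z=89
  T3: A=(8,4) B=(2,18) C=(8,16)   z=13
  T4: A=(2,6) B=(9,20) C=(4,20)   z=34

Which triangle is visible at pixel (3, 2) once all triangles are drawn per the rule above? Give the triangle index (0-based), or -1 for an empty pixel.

T0:
  2·area = 18  (B↔C swapped to make it positive)
  edge (6, 13)→(6, 10): d=(0,-3) top-left  bias=+0
  edge (6, 10)→(12, 17): d=(6,7) right/bottom  bias=-1
  edge (12, 17)→(6, 13): d=(-6,-4) top-left  bias=+0
    (1,5)@(3, 11): e=[-9,27,0] → .  [on edge]
    (3,6)@(7, 13): e=[3,11,4] → X
    (4,6)@(9, 13): e=[9,-3,12] → .
    (3,7)@(7, 15): e=[3,23,-8] → .
    (4,7)@(9, 15): e=[9,9,0] → X  [on edge]
    (5,7)@(11, 15): e=[15,-5,8] → .
    (4,8)@(9, 17): e=[9,21,-12] → .
  covered (2 px):
    . . . . . . .
    . . . . . . .
    . . . . . . .
    . . . . . . .
    . . . . . . .
    . . . . . . .
    . . . X . . .
    . . . . X . .
    . . . . . . .
    . . . . . . .
    . . . . . . .
    . . . . . . .
T1:
  2·area = 104  (B↔C swapped to make it positive)
  edge (2, 16)→(6, 4): d=(4,-12) top-left  bias=+0
  edge (6, 4)→(9, 21): d=(3,17) right/bottom  bias=-1
  edge (9, 21)→(2, 16): d=(-7,-5) top-left  bias=+0
    (3,0)@(7, 1): e=[0,-26,130] → .  [on edge]
    (2,3)@(5, 7): e=[0,26,78] → X  [on edge]
    (3,3)@(7, 7): e=[24,-8,88] → .
    (2,4)@(5, 9): e=[8,32,64] → X
    (3,4)@(7, 9): e=[32,-2,74] → .
    (2,5)@(5, 11): e=[16,38,50] → X
    (3,5)@(7, 11): e=[40,4,60] → X
    (4,5)@(9, 11): e=[64,-30,70] → .
    (1,6)@(3, 13): e=[0,78,26] → X  [on edge]
    (4,6)@(9, 13): e=[72,-24,56] → .
    (1,7)@(3, 15): e=[8,84,12] → X
    (4,7)@(9, 15): e=[80,-18,42] → .
    (0,9)@(1, 19): e=[0,130,-26] → .  [on edge]
    (4,10)@(9, 21): e=[104,0,0] → .  [on edge]
  covered (13 px):
    . . . . . . .
    . . . . . . .
    . . . . . . .
    . . X . . . .
    . . X . . . .
    . . X X . . .
    . X X X . . .
    . X X X . . .
    . . X X . . .
    . . . X . . .
    . . . . . . .
    . . . . . . .
T2:
  2·area = 25  (B↔C swapped to make it positive)
  edge (3, 13)→(8, 3): d=(5,-10) top-left  bias=+0
  edge (8, 3)→(4, 16): d=(-4,13) right/bottom  bias=-1
  edge (4, 16)→(3, 13): d=(-1,-3) top-left  bias=+0
    (4,0)@(9, 1): e=[0,-5,30] → .  [on edge]
    (3,2)@(7, 5): e=[0,5,20] → X  [on edge]
    (4,2)@(9, 5): e=[20,-21,26] → .
    (0,3)@(1, 7): e=[-50,75,0] → .  [on edge]
    (3,3)@(7, 7): e=[10,-3,18] → .
    (2,4)@(5, 9): e=[0,15,10] → X  [on edge]
    (3,4)@(7, 9): e=[20,-11,16] → .
    (2,5)@(5, 11): e=[10,7,8] → X
    (3,5)@(7, 11): e=[30,-19,14] → .
    (1,6)@(3, 13): e=[0,25,0] → X  [on edge]
    (2,6)@(5, 13): e=[20,-1,6] → .
    (1,7)@(3, 15): e=[10,17,-2] → .
    (0,8)@(1, 17): e=[0,35,-10] → .  [on edge]
    (2,9)@(5, 19): e=[50,-25,0] → .  [on edge]
  covered (4 px):
    . . . . . . .
    . . . . . . .
    . . . X . . .
    . . . . . . .
    . . X . . . .
    . . X . . . .
    . X . . . . .
    . . . . . . .
    . . . . . . .
    . . . . . . .
    . . . . . . .
    . . . . . . .
T3:
  2·area = 72  (B↔C swapped to make it positive)
  edge (8, 4)→(8, 16): d=(0,12) right/bottom  bias=-1
  edge (8, 16)→(2, 18): d=(-6,2) right/bottom  bias=-1
  edge (2, 18)→(8, 4): d=(6,-14) top-left  bias=+0
    (3,3)@(7, 7): e=[12,56,4] → X
    (4,3)@(9, 7): e=[-12,52,32] → .
    (3,4)@(7, 9): e=[12,44,16] → X
    (4,4)@(9, 9): e=[-12,40,44] → .
    (2,5)@(5, 11): e=[36,36,0] → X  [on edge]
    (4,5)@(9, 11): e=[-12,28,56] → .
    (2,6)@(5, 13): e=[36,24,12] → X
    (4,6)@(9, 13): e=[-12,16,68] → .
    (2,7)@(5, 15): e=[36,12,24] → X
    (4,7)@(9, 15): e=[-12,4,80] → .
    (5,7)@(11, 15): e=[-36,0,108] → .  [on edge]
    (1,8)@(3, 17): e=[60,4,8] → X
    (2,8)@(5, 17): e=[36,0,36] → .  [on edge]
  covered (9 px):
    . . . . . . .
    . . . . . . .
    . . . . . . .
    . . . X . . .
    . . . X . . .
    . . X X . . .
    . . X X . . .
    . . X X . . .
    . X . . . . .
    . . . . . . .
    . . . . . . .
    . . . . . . .
T4:
  2·area = 70
  edge (2, 6)→(9, 20): d=(7,14) right/bottom  bias=-1
  edge (9, 20)→(4, 20): d=(-5,0) right/bottom  bias=-1
  edge (4, 20)→(2, 6): d=(-2,-14) top-left  bias=+0
    (1,4)@(3, 9): e=[7,55,8] → X
    (2,4)@(5, 9): e=[-21,55,36] → .
    (1,5)@(3, 11): e=[21,45,4] → X
    (2,5)@(5, 11): e=[-7,45,32] → .
    (1,6)@(3, 13): e=[35,35,0] → X  [on edge]
    (2,6)@(5, 13): e=[7,35,28] → X
    (3,6)@(7, 13): e=[-21,35,56] → .
    (1,7)@(3, 15): e=[49,25,-4] → .
    (2,7)@(5, 15): e=[21,25,24] → X
    (3,7)@(7, 15): e=[-7,25,52] → .
    (2,8)@(5, 17): e=[35,15,20] → X
    (3,8)@(7, 17): e=[7,15,48] → X
  covered (9 px):
    . . . . . . .
    . . . . . . .
    . . . . . . .
    . . . . . . .
    . X . . . . .
    . X . . . . .
    . X X . . . .
    . . X . . . .
    . . X X . . .
    . . X X . . .
    . . . . . . .
    . . . . . . .

Z-buffer (winner per pixel, '.' = empty):
  . . . . . . .
  . . . . . . .
  . . . 2 . . .
  . . 1 3 . . .
  . 4 1 3 . . .
  . 4 3 3 . . .
  . 1 3 3 . . .
  . 1 3 3 0 . .
  . 3 1 1 . . .
  . . 4 1 . . .
  . . . . . . .
  . . . . . . .

Answer: 2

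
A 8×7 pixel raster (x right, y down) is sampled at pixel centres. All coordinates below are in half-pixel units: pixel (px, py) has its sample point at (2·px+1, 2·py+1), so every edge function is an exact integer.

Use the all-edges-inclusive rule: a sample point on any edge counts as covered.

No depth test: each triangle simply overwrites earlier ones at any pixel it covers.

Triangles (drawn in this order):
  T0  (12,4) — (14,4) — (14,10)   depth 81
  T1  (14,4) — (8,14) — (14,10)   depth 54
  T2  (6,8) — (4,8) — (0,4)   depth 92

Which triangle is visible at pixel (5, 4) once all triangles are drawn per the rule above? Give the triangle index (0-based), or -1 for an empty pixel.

T0:
  2·area = 12
  edge (12, 4)→(14, 4): d=(2,0) inclusive
  edge (14, 4)→(14, 10): d=(0,6) inclusive
  edge (14, 10)→(12, 4): d=(-2,-6) inclusive
    (5,0)@(11, 1): e=[-6,18,0] → ·  [on edge]
    (6,2)@(13, 5): e=[2,6,4] → #
    (7,2)@(15, 5): e=[2,-6,16] → ·
    (6,3)@(13, 7): e=[6,6,0] → #  [on edge]
    (7,3)@(15, 7): e=[6,-6,12] → ·
    (6,4)@(13, 9): e=[10,6,-4] → ·
    (7,6)@(15, 13): e=[18,-6,0] → ·  [on edge]
  covered (2 px):
    · · · · · · · ·
    · · · · · · · ·
    · · · · · · # ·
    · · · · · · # ·
    · · · · · · · ·
    · · · · · · · ·
    · · · · · · · ·
T1:
  2·area = 36  (B↔C swapped to make it positive)
  edge (14, 4)→(14, 10): d=(0,6) inclusive
  edge (14, 10)→(8, 14): d=(-6,4) inclusive
  edge (8, 14)→(14, 4): d=(6,-10) inclusive
    (6,3)@(13, 7): e=[6,22,8] → #
    (7,3)@(15, 7): e=[-6,14,28] → ·
    (5,4)@(11, 9): e=[18,18,0] → #  [on edge]
    (7,4)@(15, 9): e=[-6,2,40] → ·
    (5,5)@(11, 11): e=[18,6,12] → #
    (6,5)@(13, 11): e=[6,-2,32] → ·
    (4,6)@(9, 13): e=[30,2,4] → #
    (5,6)@(11, 13): e=[18,-6,24] → ·
  covered (5 px):
    · · · · · · · ·
    · · · · · · · ·
    · · · · · · · ·
    · · · · · · # ·
    · · · · · # # ·
    · · · · · # · ·
    · · · · # · · ·
T2:
  2·area = 8
  edge (6, 8)→(4, 8): d=(-2,0) inclusive
  edge (4, 8)→(0, 4): d=(-4,-4) inclusive
  edge (0, 4)→(6, 8): d=(6,4) inclusive
    (0,2)@(1, 5): e=[6,0,2] → #  [on edge]
    (1,2)@(3, 5): e=[6,8,-6] → ·
    (0,3)@(1, 7): e=[2,-8,14] → ·
    (1,3)@(3, 7): e=[2,0,6] → #  [on edge]
    (2,3)@(5, 7): e=[2,8,-2] → ·
    (1,4)@(3, 9): e=[-2,-8,18] → ·
    (2,4)@(5, 9): e=[-2,0,10] → ·  [on edge]
    (3,5)@(7, 11): e=[-6,0,14] → ·  [on edge]
    (4,6)@(9, 13): e=[-10,0,18] → ·  [on edge]
  covered (2 px):
    · · · · · · · ·
    · · · · · · · ·
    # · · · · · · ·
    · # · · · · · ·
    · · · · · · · ·
    · · · · · · · ·
    · · · · · · · ·

Z-buffer (winner per pixel, '.' = empty):
  . . . . . . . .
  . . . . . . . .
  2 . . . . . 0 .
  . 2 . . . . 1 .
  . . . . . 1 1 .
  . . . . . 1 . .
  . . . . 1 . . .

Answer: 1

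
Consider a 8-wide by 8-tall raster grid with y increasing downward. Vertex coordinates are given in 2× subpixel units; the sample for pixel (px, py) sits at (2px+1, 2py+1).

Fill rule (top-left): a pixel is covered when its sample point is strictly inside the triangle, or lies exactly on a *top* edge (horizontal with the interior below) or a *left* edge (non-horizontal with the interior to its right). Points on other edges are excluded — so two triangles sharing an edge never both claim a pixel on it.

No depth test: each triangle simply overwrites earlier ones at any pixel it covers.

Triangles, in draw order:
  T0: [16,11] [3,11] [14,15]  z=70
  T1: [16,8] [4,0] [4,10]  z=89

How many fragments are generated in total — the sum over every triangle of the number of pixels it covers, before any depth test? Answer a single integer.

T0:
  2·area = 52  (B↔C swapped to make it positive)
  edge (16, 11)→(14, 15): d=(-2,4) right/bottom  bias=-1
  edge (14, 15)→(3, 11): d=(-11,-4) top-left  bias=+0
  edge (3, 11)→(16, 11): d=(13,0) top-left  bias=+0
    (0,5)@(1, 11): e=[60,-8,0] → ·  [on edge]
    (1,5)@(3, 11): e=[52,0,0] → █  [on edge]
    (2,5)@(5, 11): e=[44,8,0] → █  [on edge]
    (3,5)@(7, 11): e=[36,16,0] → █  [on edge]
    (4,5)@(9, 11): e=[28,24,0] → █  [on edge]
    (5,5)@(11, 11): e=[20,32,0] → █  [on edge]
    (6,5)@(13, 11): e=[12,40,0] → █  [on edge]
    (7,5)@(15, 11): e=[4,48,0] → █  [on edge]
    (1,6)@(3, 13): e=[48,-22,26] → ·
    (2,6)@(5, 13): e=[40,-14,26] → ·
    (3,6)@(7, 13): e=[32,-6,26] → ·
    (4,6)@(9, 13): e=[24,2,26] → █
    (7,6)@(15, 13): e=[0,26,26] → ·  [on edge]
  covered (10 px):
    · · · · · · · ·
    · · · · · · · ·
    · · · · · · · ·
    · · · · · · · ·
    · · · · · · · ·
    · █ █ █ █ █ █ █
    · · · · █ █ █ ·
    · · · · · · · ·
T1:
  2·area = 120  (B↔C swapped to make it positive)
  edge (16, 8)→(4, 10): d=(-12,2) right/bottom  bias=-1
  edge (4, 10)→(4, 0): d=(0,-10) top-left  bias=+0
  edge (4, 0)→(16, 8): d=(12,8) right/bottom  bias=-1
    (2,0)@(5, 1): e=[106,10,4] → █
    (3,0)@(7, 1): e=[102,30,-12] → ·
    (2,1)@(5, 3): e=[82,10,28] → █
    (3,1)@(7, 3): e=[78,30,12] → █
    (4,1)@(9, 3): e=[74,50,-4] → ·
    (2,2)@(5, 5): e=[58,10,52] → █
    (4,2)@(9, 5): e=[50,50,20] → █
    (5,2)@(11, 5): e=[46,70,4] → █
    (6,2)@(13, 5): e=[42,90,-12] → ·
    (2,3)@(5, 7): e=[34,10,76] → █
    (6,3)@(13, 7): e=[18,90,12] → █
    (7,3)@(15, 7): e=[14,110,-4] → ·
  covered (15 px):
    · · █ · · · · ·
    · · █ █ · · · ·
    · · █ █ █ █ · ·
    · · █ █ █ █ █ ·
    · · █ █ █ · · ·
    · · · · · · · ·
    · · · · · · · ·
    · · · · · · · ·

Answer: 25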